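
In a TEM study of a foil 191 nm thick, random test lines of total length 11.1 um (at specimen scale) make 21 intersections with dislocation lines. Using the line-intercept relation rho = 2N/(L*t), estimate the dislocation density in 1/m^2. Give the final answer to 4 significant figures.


rho = 2N / (L * t)
L = 11.1 um = 1.11e-05 m, t = 191 nm = 1.91e-07 m
rho = 2 * 21 / (1.11e-05 * 1.91e-07)
rho = 1.981e+13 1/m^2


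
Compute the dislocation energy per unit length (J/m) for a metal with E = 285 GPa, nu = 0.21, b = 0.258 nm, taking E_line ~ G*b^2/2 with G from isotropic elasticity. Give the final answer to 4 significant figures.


Step 1: G = E / (2*(1+nu))
G = 285 / (2*(1+0.21)) = 117.769 GPa = 1.17769e+11 Pa
Step 2: E_line = G*b^2/2
b = 0.258 nm = 2.58e-10 m
E_line = 0.5 * 1.17769e+11 * (2.58e-10)^2 = 3.92e-09 J/m


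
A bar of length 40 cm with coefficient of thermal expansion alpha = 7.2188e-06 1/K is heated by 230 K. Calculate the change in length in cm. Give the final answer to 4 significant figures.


dL = L0 * alpha * dT
dL = 40 * 7.2188e-06 * 230
dL = 0.06641 cm


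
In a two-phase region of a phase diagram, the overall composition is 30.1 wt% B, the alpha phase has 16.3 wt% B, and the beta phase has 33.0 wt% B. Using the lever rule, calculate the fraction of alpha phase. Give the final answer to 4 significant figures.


f_alpha = (C_beta - C0) / (C_beta - C_alpha)
f_alpha = (33.0 - 30.1) / (33.0 - 16.3)
f_alpha = 0.1737


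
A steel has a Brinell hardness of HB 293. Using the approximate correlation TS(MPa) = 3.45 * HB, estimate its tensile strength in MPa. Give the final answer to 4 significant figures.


TS (MPa) = 3.45 * HB
TS = 3.45 * 293
TS = 1011 MPa


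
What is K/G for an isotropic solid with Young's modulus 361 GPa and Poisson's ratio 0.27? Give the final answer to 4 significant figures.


G = E / (2*(1+nu))
G = 361 / (2*(1+0.27)) = 142.126 GPa
K = E / (3*(1-2*nu))
K = 361 / (3*(1-2*0.27)) = 261.594 GPa
K/G = 261.594 / 142.126 = 1.841


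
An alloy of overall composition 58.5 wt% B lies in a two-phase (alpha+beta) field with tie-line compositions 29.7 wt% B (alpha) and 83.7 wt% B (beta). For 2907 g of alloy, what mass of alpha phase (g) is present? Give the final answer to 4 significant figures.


f_alpha = (C_beta - C0) / (C_beta - C_alpha)
f_alpha = (83.7 - 58.5) / (83.7 - 29.7) = 0.466667
m_alpha = f_alpha * m_total = 0.466667 * 2907 = 1357 g


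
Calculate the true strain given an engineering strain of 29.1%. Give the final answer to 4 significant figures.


epsilon_true = ln(1 + epsilon_eng)
epsilon_true = ln(1 + 0.291)
epsilon_true = 0.2554


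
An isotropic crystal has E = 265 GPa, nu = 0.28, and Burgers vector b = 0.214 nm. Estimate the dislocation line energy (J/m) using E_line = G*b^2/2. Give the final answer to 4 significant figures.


Step 1: G = E / (2*(1+nu))
G = 265 / (2*(1+0.28)) = 103.516 GPa = 1.03516e+11 Pa
Step 2: E_line = G*b^2/2
b = 0.214 nm = 2.14e-10 m
E_line = 0.5 * 1.03516e+11 * (2.14e-10)^2 = 2.37e-09 J/m


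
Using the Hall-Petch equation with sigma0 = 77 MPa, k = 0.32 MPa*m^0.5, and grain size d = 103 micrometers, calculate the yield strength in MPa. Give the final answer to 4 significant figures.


sigma_y = sigma0 + k / sqrt(d)
d = 103 um = 1.03e-04 m
sigma_y = 77 + 0.32 / sqrt(1.03e-04)
sigma_y = 108.5 MPa


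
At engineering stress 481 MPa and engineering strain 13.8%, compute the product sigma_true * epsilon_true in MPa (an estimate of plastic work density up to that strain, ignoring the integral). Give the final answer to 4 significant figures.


sigma_true = sigma_eng * (1 + epsilon_eng)
sigma_true = 481 * (1 + 0.138) = 547.378 MPa
epsilon_true = ln(1 + epsilon_eng)
epsilon_true = ln(1 + 0.138) = 0.129272
sigma_true * epsilon_true = 547.378 * 0.129272 = 70.76 MPa


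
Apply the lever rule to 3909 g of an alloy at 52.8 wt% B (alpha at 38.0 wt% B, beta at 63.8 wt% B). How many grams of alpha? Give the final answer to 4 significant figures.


f_alpha = (C_beta - C0) / (C_beta - C_alpha)
f_alpha = (63.8 - 52.8) / (63.8 - 38.0) = 0.426357
m_alpha = f_alpha * m_total = 0.426357 * 3909 = 1667 g


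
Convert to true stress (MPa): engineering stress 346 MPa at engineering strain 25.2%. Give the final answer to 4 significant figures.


sigma_true = sigma_eng * (1 + epsilon_eng)
sigma_true = 346 * (1 + 0.252)
sigma_true = 433.2 MPa


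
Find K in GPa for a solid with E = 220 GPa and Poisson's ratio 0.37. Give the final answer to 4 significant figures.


K = E / (3*(1-2*nu))
K = 220 / (3*(1-2*0.37))
K = 282.1 GPa


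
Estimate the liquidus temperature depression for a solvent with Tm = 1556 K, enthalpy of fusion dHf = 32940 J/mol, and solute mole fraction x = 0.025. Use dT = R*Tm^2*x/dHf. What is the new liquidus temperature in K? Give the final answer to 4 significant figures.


dT = R*Tm^2*x / dHf
dT = 8.314 * 1556^2 * 0.025 / 32940
dT = 15.2773 K
T_new = 1556 - 15.2773 = 1541 K


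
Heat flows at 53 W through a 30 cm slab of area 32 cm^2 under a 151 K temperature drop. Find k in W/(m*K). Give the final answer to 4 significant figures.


k = Q*L / (A*dT)
L = 0.3 m, A = 3.2e-03 m^2
k = 53 * 0.3 / (3.2e-03 * 151)
k = 32.91 W/(m*K)


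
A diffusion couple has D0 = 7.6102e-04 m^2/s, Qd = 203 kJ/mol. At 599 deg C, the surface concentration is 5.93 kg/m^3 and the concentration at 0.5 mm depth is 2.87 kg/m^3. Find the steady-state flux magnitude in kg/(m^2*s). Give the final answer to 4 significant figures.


Step 1: D = D0 * exp(-Qd/(R*T))
T = 599 + 273.15 = 872.15 K
D = 7.6102e-04 * exp(-203e3 / (8.314 * 872.15)) = 5.28348e-16 m^2/s
Step 2: J = D * (C1 - C2) / dx
J = 5.28348e-16 * (5.93 - 2.87) / 5e-04
J = 3.233e-12 kg/(m^2*s)


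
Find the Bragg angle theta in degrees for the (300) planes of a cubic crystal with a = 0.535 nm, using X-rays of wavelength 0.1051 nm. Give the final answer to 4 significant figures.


d = a / sqrt(h^2+k^2+l^2)
d = 0.535 / sqrt(9) = 0.178333 nm
lambda = 2*d*sin(theta)  =>  sin(theta) = lambda / (2*d)
sin(theta) = 0.1051 / (2 * 0.178333) = 0.294673
theta = 17.14 deg


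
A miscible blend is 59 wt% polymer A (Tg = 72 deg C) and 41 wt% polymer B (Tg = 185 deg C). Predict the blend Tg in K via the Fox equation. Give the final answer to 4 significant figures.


1/Tg = w1/Tg1 + w2/Tg2 (in Kelvin)
Tg1 = 345.15 K, Tg2 = 458.15 K
1/Tg = 0.59/345.15 + 0.41/458.15
Tg = 384 K


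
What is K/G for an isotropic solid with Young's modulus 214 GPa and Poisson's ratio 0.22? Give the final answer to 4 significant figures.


G = E / (2*(1+nu))
G = 214 / (2*(1+0.22)) = 87.7049 GPa
K = E / (3*(1-2*nu))
K = 214 / (3*(1-2*0.22)) = 127.381 GPa
K/G = 127.381 / 87.7049 = 1.452


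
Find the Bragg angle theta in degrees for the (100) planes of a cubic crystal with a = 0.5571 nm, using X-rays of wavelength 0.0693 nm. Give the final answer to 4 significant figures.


d = a / sqrt(h^2+k^2+l^2)
d = 0.5571 / sqrt(1) = 0.5571 nm
lambda = 2*d*sin(theta)  =>  sin(theta) = lambda / (2*d)
sin(theta) = 0.0693 / (2 * 0.5571) = 0.0621971
theta = 3.566 deg


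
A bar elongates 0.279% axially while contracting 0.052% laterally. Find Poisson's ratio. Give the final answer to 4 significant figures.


nu = -epsilon_lat / epsilon_axial
Lateral strain is contraction (negative), so using magnitudes:
nu = 0.052 / 0.279
nu = 0.1864


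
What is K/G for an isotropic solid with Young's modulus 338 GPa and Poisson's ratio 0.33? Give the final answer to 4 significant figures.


G = E / (2*(1+nu))
G = 338 / (2*(1+0.33)) = 127.068 GPa
K = E / (3*(1-2*nu))
K = 338 / (3*(1-2*0.33)) = 331.373 GPa
K/G = 331.373 / 127.068 = 2.608


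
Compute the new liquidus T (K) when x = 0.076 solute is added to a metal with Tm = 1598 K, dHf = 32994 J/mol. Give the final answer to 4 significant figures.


dT = R*Tm^2*x / dHf
dT = 8.314 * 1598^2 * 0.076 / 32994
dT = 48.9038 K
T_new = 1598 - 48.9038 = 1549 K


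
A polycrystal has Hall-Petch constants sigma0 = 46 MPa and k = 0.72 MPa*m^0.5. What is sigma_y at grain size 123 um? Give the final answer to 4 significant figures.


sigma_y = sigma0 + k / sqrt(d)
d = 123 um = 1.23e-04 m
sigma_y = 46 + 0.72 / sqrt(1.23e-04)
sigma_y = 110.9 MPa


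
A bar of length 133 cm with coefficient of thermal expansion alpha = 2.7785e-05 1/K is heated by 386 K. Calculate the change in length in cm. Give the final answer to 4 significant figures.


dL = L0 * alpha * dT
dL = 133 * 2.7785e-05 * 386
dL = 1.426 cm


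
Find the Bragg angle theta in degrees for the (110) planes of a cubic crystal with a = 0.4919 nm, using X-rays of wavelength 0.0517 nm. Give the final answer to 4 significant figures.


d = a / sqrt(h^2+k^2+l^2)
d = 0.4919 / sqrt(2) = 0.347826 nm
lambda = 2*d*sin(theta)  =>  sin(theta) = lambda / (2*d)
sin(theta) = 0.0517 / (2 * 0.347826) = 0.0743188
theta = 4.262 deg


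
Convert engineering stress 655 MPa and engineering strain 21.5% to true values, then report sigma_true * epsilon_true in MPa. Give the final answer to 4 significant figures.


sigma_true = sigma_eng * (1 + epsilon_eng)
sigma_true = 655 * (1 + 0.215) = 795.825 MPa
epsilon_true = ln(1 + epsilon_eng)
epsilon_true = ln(1 + 0.215) = 0.194744
sigma_true * epsilon_true = 795.825 * 0.194744 = 155 MPa


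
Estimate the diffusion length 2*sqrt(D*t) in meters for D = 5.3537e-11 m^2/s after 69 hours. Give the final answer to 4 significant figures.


t = 69 hr = 248400 s
Diffusion length = 2*sqrt(D*t)
= 2*sqrt(5.3537e-11 * 248400)
= 7.293e-03 m


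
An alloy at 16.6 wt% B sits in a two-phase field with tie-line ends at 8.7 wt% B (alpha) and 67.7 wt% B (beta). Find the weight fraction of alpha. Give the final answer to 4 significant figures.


f_alpha = (C_beta - C0) / (C_beta - C_alpha)
f_alpha = (67.7 - 16.6) / (67.7 - 8.7)
f_alpha = 0.8661


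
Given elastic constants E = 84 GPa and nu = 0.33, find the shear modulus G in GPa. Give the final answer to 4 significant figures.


G = E / (2*(1+nu))
G = 84 / (2*(1+0.33))
G = 31.58 GPa


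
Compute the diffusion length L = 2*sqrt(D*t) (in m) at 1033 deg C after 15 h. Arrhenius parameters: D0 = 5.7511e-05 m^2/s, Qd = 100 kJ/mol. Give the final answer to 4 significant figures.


Step 1: D = D0 * exp(-Qd/(R*T))
T = 1306.15 K
D = 5.7511e-05 * exp(-100e3 / (8.314 * 1306.15)) = 5.76071e-09 m^2/s
Step 2: L = 2*sqrt(D*t)
t = 15 h = 54000 s
L = 2*sqrt(5.76071e-09 * 54000) = 0.03527 m


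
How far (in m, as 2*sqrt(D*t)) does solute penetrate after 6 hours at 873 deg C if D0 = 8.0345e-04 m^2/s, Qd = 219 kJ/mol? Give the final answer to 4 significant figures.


Step 1: D = D0 * exp(-Qd/(R*T))
T = 1146.15 K
D = 8.0345e-04 * exp(-219e3 / (8.314 * 1146.15)) = 8.39252e-14 m^2/s
Step 2: L = 2*sqrt(D*t)
t = 6 h = 21600 s
L = 2*sqrt(8.39252e-14 * 21600) = 8.515e-05 m


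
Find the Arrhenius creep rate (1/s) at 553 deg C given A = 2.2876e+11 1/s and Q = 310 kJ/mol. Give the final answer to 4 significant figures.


rate = A * exp(-Q / (R*T))
T = 553 + 273.15 = 826.15 K
rate = 2.2876e+11 * exp(-310e3 / (8.314 * 826.15))
rate = 5.734e-09 1/s


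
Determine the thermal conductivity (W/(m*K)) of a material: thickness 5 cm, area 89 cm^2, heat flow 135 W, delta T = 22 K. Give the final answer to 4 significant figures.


k = Q*L / (A*dT)
L = 0.05 m, A = 8.9e-03 m^2
k = 135 * 0.05 / (8.9e-03 * 22)
k = 34.47 W/(m*K)


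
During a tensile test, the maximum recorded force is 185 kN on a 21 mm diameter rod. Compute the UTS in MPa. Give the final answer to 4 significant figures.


A0 = pi*(d/2)^2 = pi*(21/2)^2 = 346.361 mm^2
UTS = F_max / A0 = 185*1000 / 346.361
UTS = 534.1 MPa


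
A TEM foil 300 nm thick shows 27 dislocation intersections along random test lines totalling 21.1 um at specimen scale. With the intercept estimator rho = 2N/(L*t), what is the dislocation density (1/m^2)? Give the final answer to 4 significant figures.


rho = 2N / (L * t)
L = 21.1 um = 2.11e-05 m, t = 300 nm = 3e-07 m
rho = 2 * 27 / (2.11e-05 * 3e-07)
rho = 8.531e+12 1/m^2


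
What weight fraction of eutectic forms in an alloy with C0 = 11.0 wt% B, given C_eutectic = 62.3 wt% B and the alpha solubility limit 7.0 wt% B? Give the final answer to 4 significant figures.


f_primary = (C_e - C0) / (C_e - C_alpha_max)
f_primary = (62.3 - 11.0) / (62.3 - 7.0)
f_primary = 0.927667
f_eutectic = 1 - 0.927667 = 0.07233


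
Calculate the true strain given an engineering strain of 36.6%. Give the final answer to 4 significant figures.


epsilon_true = ln(1 + epsilon_eng)
epsilon_true = ln(1 + 0.366)
epsilon_true = 0.3119


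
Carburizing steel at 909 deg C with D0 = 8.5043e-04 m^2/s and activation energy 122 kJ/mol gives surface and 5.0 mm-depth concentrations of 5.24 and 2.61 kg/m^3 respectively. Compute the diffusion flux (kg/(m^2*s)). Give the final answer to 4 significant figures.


Step 1: D = D0 * exp(-Qd/(R*T))
T = 909 + 273.15 = 1182.15 K
D = 8.5043e-04 * exp(-122e3 / (8.314 * 1182.15)) = 3.45729e-09 m^2/s
Step 2: J = D * (C1 - C2) / dx
J = 3.45729e-09 * (5.24 - 2.61) / 5e-03
J = 1.819e-06 kg/(m^2*s)


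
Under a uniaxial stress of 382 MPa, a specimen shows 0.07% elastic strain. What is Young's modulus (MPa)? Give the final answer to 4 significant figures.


E = sigma / epsilon
epsilon = 0.07% = 7e-04
E = 382 / 7e-04
E = 545700 MPa


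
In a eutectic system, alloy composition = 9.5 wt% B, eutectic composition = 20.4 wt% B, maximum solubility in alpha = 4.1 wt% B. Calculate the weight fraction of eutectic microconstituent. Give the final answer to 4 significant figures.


f_primary = (C_e - C0) / (C_e - C_alpha_max)
f_primary = (20.4 - 9.5) / (20.4 - 4.1)
f_primary = 0.668712
f_eutectic = 1 - 0.668712 = 0.3313


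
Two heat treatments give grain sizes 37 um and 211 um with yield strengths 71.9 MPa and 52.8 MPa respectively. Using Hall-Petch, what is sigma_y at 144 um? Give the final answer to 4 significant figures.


sigma_y = sigma0 + k / sqrt(d)
1/sqrt(d1) = 1/sqrt(3.7e-05) = 164.399;  1/sqrt(d2) = 68.8428
k = (sigma1 - sigma2) / (1/sqrt(d1) - 1/sqrt(d2)) = (71.9 - 52.8) / (164.399 - 68.8428) = 0.199882 MPa*m^0.5
sigma0 = sigma1 - k/sqrt(d1) = 71.9 - 0.199882*164.399 = 39.0395 MPa
sigma_y(d3) = 39.0395 + 0.199882 / sqrt(1.44e-04) = 55.7 MPa


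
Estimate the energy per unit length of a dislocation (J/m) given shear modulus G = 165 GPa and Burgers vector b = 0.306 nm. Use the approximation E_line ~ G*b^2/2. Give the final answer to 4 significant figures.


E = G*b^2/2
b = 0.306 nm = 3.06e-10 m
G = 165 GPa = 1.65e+11 Pa
E = 0.5 * 1.65e+11 * (3.06e-10)^2
E = 7.725e-09 J/m


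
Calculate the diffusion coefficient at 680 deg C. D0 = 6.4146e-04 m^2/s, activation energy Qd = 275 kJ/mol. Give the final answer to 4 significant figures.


D = D0 * exp(-Qd / (R*T))
T = 953.15 K
D = 6.4146e-04 * exp(-275e3 / (8.314 * 953.15))
D = 5.446e-19 m^2/s


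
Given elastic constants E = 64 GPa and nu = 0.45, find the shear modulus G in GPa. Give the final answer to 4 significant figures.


G = E / (2*(1+nu))
G = 64 / (2*(1+0.45))
G = 22.07 GPa


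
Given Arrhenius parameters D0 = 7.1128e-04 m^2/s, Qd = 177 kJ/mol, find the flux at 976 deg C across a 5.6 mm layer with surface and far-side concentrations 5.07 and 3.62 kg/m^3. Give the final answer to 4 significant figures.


Step 1: D = D0 * exp(-Qd/(R*T))
T = 976 + 273.15 = 1249.15 K
D = 7.1128e-04 * exp(-177e3 / (8.314 * 1249.15)) = 2.82043e-11 m^2/s
Step 2: J = D * (C1 - C2) / dx
J = 2.82043e-11 * (5.07 - 3.62) / 5.6e-03
J = 7.303e-09 kg/(m^2*s)


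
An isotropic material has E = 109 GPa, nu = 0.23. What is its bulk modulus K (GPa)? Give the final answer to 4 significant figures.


K = E / (3*(1-2*nu))
K = 109 / (3*(1-2*0.23))
K = 67.28 GPa


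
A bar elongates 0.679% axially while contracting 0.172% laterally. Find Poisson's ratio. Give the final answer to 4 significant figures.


nu = -epsilon_lat / epsilon_axial
Lateral strain is contraction (negative), so using magnitudes:
nu = 0.172 / 0.679
nu = 0.2533


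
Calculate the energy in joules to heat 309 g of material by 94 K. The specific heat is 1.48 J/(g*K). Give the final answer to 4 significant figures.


Q = m * cp * dT
Q = 309 * 1.48 * 94
Q = 42990 J


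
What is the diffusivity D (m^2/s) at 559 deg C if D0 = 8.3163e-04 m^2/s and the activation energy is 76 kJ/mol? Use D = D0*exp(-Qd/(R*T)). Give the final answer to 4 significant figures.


D = D0 * exp(-Qd / (R*T))
T = 832.15 K
D = 8.3163e-04 * exp(-76e3 / (8.314 * 832.15))
D = 1.41e-08 m^2/s


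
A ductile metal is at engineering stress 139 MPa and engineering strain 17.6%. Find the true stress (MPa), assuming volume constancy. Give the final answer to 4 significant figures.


sigma_true = sigma_eng * (1 + epsilon_eng)
sigma_true = 139 * (1 + 0.176)
sigma_true = 163.5 MPa


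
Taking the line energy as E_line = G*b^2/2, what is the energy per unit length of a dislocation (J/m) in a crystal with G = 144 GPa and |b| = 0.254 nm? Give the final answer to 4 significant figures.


E = G*b^2/2
b = 0.254 nm = 2.54e-10 m
G = 144 GPa = 1.44e+11 Pa
E = 0.5 * 1.44e+11 * (2.54e-10)^2
E = 4.645e-09 J/m


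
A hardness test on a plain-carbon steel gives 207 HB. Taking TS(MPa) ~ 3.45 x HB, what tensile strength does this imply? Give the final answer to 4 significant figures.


TS (MPa) = 3.45 * HB
TS = 3.45 * 207
TS = 714.2 MPa


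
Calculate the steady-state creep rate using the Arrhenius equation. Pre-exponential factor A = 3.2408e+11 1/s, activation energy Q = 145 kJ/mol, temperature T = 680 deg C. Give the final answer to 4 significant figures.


rate = A * exp(-Q / (R*T))
T = 680 + 273.15 = 953.15 K
rate = 3.2408e+11 * exp(-145e3 / (8.314 * 953.15))
rate = 3665 1/s


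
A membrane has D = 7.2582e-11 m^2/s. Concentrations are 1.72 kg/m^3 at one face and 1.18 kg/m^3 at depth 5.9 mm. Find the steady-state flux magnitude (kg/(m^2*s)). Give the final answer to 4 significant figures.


J = -D * (dC/dx) = D * (C1 - C2) / dx
J = 7.2582e-11 * (1.72 - 1.18) / 5.9e-03
J = 6.643e-09 kg/(m^2*s)


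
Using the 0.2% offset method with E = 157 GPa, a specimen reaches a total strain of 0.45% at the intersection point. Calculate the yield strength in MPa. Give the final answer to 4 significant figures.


Offset strain = 0.002
Elastic strain at yield = total_strain - offset = 4.5e-03 - 0.002 = 2.5e-03
sigma_y = E * elastic_strain = 157000 * 2.5e-03
sigma_y = 392.5 MPa


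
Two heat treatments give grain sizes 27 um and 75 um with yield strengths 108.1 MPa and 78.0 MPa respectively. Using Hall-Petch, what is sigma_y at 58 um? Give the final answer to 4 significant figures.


sigma_y = sigma0 + k / sqrt(d)
1/sqrt(d1) = 1/sqrt(2.7e-05) = 192.45;  1/sqrt(d2) = 115.47
k = (sigma1 - sigma2) / (1/sqrt(d1) - 1/sqrt(d2)) = (108.1 - 78.0) / (192.45 - 115.47) = 0.39101 MPa*m^0.5
sigma0 = sigma1 - k/sqrt(d1) = 108.1 - 0.39101*192.45 = 32.85 MPa
sigma_y(d3) = 32.85 + 0.39101 / sqrt(5.8e-05) = 84.19 MPa


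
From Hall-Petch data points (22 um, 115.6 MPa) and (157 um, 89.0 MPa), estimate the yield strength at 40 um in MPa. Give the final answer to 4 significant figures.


sigma_y = sigma0 + k / sqrt(d)
1/sqrt(d1) = 1/sqrt(2.2e-05) = 213.201;  1/sqrt(d2) = 79.8087
k = (sigma1 - sigma2) / (1/sqrt(d1) - 1/sqrt(d2)) = (115.6 - 89.0) / (213.201 - 79.8087) = 0.199412 MPa*m^0.5
sigma0 = sigma1 - k/sqrt(d1) = 115.6 - 0.199412*213.201 = 73.0852 MPa
sigma_y(d3) = 73.0852 + 0.199412 / sqrt(4e-05) = 104.6 MPa


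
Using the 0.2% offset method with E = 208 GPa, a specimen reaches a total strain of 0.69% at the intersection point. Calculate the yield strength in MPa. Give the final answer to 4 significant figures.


Offset strain = 0.002
Elastic strain at yield = total_strain - offset = 6.9e-03 - 0.002 = 4.9e-03
sigma_y = E * elastic_strain = 208000 * 4.9e-03
sigma_y = 1019 MPa


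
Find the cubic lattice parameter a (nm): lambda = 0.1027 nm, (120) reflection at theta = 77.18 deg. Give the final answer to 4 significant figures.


d = lambda / (2*sin(theta))
d = 0.1027 / (2*sin(77.18 deg))
d = 0.0526628 nm
a = d * sqrt(h^2+k^2+l^2) = 0.0526628 * sqrt(5)
a = 0.1178 nm


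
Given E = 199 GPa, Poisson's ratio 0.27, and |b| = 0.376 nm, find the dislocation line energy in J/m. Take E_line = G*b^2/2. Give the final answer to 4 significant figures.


Step 1: G = E / (2*(1+nu))
G = 199 / (2*(1+0.27)) = 78.3465 GPa = 7.83465e+10 Pa
Step 2: E_line = G*b^2/2
b = 0.376 nm = 3.76e-10 m
E_line = 0.5 * 7.83465e+10 * (3.76e-10)^2 = 5.538e-09 J/m


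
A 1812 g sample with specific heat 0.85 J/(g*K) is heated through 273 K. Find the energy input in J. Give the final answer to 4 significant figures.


Q = m * cp * dT
Q = 1812 * 0.85 * 273
Q = 420500 J


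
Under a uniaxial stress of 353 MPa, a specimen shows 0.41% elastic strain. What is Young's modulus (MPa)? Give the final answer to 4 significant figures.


E = sigma / epsilon
epsilon = 0.41% = 4.1e-03
E = 353 / 4.1e-03
E = 86100 MPa


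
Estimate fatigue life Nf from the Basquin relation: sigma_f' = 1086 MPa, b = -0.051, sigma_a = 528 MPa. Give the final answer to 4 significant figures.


sigma_a = sigma_f' * (2*Nf)^b
2*Nf = (sigma_a / sigma_f')^(1/b)
2*Nf = (528 / 1086)^(1/-0.051)
2*Nf = 1.38387e+06
Nf = 691900 cycles


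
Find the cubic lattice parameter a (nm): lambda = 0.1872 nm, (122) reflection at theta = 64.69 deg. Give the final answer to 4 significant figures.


d = lambda / (2*sin(theta))
d = 0.1872 / (2*sin(64.69 deg))
d = 0.103539 nm
a = d * sqrt(h^2+k^2+l^2) = 0.103539 * sqrt(9)
a = 0.3106 nm


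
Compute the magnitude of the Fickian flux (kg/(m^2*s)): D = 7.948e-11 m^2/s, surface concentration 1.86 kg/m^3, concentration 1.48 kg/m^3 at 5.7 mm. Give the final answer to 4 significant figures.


J = -D * (dC/dx) = D * (C1 - C2) / dx
J = 7.948e-11 * (1.86 - 1.48) / 5.7e-03
J = 5.299e-09 kg/(m^2*s)


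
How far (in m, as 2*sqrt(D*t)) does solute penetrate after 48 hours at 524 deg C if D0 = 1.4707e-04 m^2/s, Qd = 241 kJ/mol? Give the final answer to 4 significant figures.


Step 1: D = D0 * exp(-Qd/(R*T))
T = 797.15 K
D = 1.4707e-04 * exp(-241e3 / (8.314 * 797.15)) = 2.37143e-20 m^2/s
Step 2: L = 2*sqrt(D*t)
t = 48 h = 172800 s
L = 2*sqrt(2.37143e-20 * 172800) = 1.28e-07 m


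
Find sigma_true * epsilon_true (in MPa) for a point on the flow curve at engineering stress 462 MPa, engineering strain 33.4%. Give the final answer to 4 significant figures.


sigma_true = sigma_eng * (1 + epsilon_eng)
sigma_true = 462 * (1 + 0.334) = 616.308 MPa
epsilon_true = ln(1 + epsilon_eng)
epsilon_true = ln(1 + 0.334) = 0.288182
sigma_true * epsilon_true = 616.308 * 0.288182 = 177.6 MPa


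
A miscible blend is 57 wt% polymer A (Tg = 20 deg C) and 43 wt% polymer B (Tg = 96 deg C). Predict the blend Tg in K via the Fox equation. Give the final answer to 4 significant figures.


1/Tg = w1/Tg1 + w2/Tg2 (in Kelvin)
Tg1 = 293.15 K, Tg2 = 369.15 K
1/Tg = 0.57/293.15 + 0.43/369.15
Tg = 321.6 K


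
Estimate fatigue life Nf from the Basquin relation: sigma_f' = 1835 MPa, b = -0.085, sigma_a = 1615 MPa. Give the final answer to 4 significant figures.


sigma_a = sigma_f' * (2*Nf)^b
2*Nf = (sigma_a / sigma_f')^(1/b)
2*Nf = (1615 / 1835)^(1/-0.085)
2*Nf = 4.49275
Nf = 2.246 cycles


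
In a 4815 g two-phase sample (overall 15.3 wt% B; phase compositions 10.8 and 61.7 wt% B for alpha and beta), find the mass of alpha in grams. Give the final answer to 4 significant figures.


f_alpha = (C_beta - C0) / (C_beta - C_alpha)
f_alpha = (61.7 - 15.3) / (61.7 - 10.8) = 0.911591
m_alpha = f_alpha * m_total = 0.911591 * 4815 = 4389 g


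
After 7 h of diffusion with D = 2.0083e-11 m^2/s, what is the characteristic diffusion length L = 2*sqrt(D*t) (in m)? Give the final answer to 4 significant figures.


t = 7 hr = 25200 s
Diffusion length = 2*sqrt(D*t)
= 2*sqrt(2.0083e-11 * 25200)
= 1.423e-03 m


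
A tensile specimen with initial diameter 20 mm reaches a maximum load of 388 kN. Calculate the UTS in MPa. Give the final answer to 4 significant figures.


A0 = pi*(d/2)^2 = pi*(20/2)^2 = 314.159 mm^2
UTS = F_max / A0 = 388*1000 / 314.159
UTS = 1235 MPa


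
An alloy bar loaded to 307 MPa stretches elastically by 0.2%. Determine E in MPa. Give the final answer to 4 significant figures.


E = sigma / epsilon
epsilon = 0.2% = 2e-03
E = 307 / 2e-03
E = 153500 MPa


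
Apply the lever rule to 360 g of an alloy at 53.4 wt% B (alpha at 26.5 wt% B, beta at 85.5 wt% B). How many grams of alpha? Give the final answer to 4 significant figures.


f_alpha = (C_beta - C0) / (C_beta - C_alpha)
f_alpha = (85.5 - 53.4) / (85.5 - 26.5) = 0.544068
m_alpha = f_alpha * m_total = 0.544068 * 360 = 195.9 g


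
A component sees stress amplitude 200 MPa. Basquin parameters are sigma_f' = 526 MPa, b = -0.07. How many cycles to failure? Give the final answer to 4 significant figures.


sigma_a = sigma_f' * (2*Nf)^b
2*Nf = (sigma_a / sigma_f')^(1/b)
2*Nf = (200 / 526)^(1/-0.07)
2*Nf = 998545
Nf = 499300 cycles


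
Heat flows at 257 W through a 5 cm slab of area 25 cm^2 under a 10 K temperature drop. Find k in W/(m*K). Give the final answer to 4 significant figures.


k = Q*L / (A*dT)
L = 0.05 m, A = 2.5e-03 m^2
k = 257 * 0.05 / (2.5e-03 * 10)
k = 514 W/(m*K)


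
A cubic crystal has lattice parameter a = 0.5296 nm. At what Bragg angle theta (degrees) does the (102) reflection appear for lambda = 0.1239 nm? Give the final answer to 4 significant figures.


d = a / sqrt(h^2+k^2+l^2)
d = 0.5296 / sqrt(5) = 0.236844 nm
lambda = 2*d*sin(theta)  =>  sin(theta) = lambda / (2*d)
sin(theta) = 0.1239 / (2 * 0.236844) = 0.261564
theta = 15.16 deg


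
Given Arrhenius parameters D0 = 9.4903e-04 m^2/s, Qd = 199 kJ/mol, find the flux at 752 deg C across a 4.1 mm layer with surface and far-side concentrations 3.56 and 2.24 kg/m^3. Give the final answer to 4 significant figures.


Step 1: D = D0 * exp(-Qd/(R*T))
T = 752 + 273.15 = 1025.15 K
D = 9.4903e-04 * exp(-199e3 / (8.314 * 1025.15)) = 6.87438e-14 m^2/s
Step 2: J = D * (C1 - C2) / dx
J = 6.87438e-14 * (3.56 - 2.24) / 4.1e-03
J = 2.213e-11 kg/(m^2*s)


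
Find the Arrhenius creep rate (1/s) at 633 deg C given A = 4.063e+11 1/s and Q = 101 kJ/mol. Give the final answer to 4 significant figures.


rate = A * exp(-Q / (R*T))
T = 633 + 273.15 = 906.15 K
rate = 4.063e+11 * exp(-101e3 / (8.314 * 906.15))
rate = 611700 1/s


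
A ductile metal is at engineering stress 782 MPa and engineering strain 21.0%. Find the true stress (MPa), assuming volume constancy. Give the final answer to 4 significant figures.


sigma_true = sigma_eng * (1 + epsilon_eng)
sigma_true = 782 * (1 + 0.21)
sigma_true = 946.2 MPa


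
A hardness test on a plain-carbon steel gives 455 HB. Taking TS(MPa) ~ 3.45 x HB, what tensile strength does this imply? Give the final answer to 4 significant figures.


TS (MPa) = 3.45 * HB
TS = 3.45 * 455
TS = 1570 MPa


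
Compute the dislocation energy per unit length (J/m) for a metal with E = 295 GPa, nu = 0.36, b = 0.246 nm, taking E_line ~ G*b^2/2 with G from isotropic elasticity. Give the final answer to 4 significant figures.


Step 1: G = E / (2*(1+nu))
G = 295 / (2*(1+0.36)) = 108.456 GPa = 1.08456e+11 Pa
Step 2: E_line = G*b^2/2
b = 0.246 nm = 2.46e-10 m
E_line = 0.5 * 1.08456e+11 * (2.46e-10)^2 = 3.282e-09 J/m


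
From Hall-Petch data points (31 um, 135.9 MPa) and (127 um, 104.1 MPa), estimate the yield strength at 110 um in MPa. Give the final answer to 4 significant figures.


sigma_y = sigma0 + k / sqrt(d)
1/sqrt(d1) = 1/sqrt(3.1e-05) = 179.605;  1/sqrt(d2) = 88.7357
k = (sigma1 - sigma2) / (1/sqrt(d1) - 1/sqrt(d2)) = (135.9 - 104.1) / (179.605 - 88.7357) = 0.349952 MPa*m^0.5
sigma0 = sigma1 - k/sqrt(d1) = 135.9 - 0.349952*179.605 = 73.0468 MPa
sigma_y(d3) = 73.0468 + 0.349952 / sqrt(1.1e-04) = 106.4 MPa


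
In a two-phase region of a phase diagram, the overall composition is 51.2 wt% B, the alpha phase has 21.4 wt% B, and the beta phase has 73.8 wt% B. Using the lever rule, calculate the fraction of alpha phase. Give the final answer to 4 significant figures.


f_alpha = (C_beta - C0) / (C_beta - C_alpha)
f_alpha = (73.8 - 51.2) / (73.8 - 21.4)
f_alpha = 0.4313


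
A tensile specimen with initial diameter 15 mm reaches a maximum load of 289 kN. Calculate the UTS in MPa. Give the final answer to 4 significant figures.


A0 = pi*(d/2)^2 = pi*(15/2)^2 = 176.715 mm^2
UTS = F_max / A0 = 289*1000 / 176.715
UTS = 1635 MPa


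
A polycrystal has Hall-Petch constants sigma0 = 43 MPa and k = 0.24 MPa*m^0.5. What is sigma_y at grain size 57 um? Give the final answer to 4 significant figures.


sigma_y = sigma0 + k / sqrt(d)
d = 57 um = 5.7e-05 m
sigma_y = 43 + 0.24 / sqrt(5.7e-05)
sigma_y = 74.79 MPa


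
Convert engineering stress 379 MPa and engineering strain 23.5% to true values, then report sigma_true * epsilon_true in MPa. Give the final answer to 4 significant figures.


sigma_true = sigma_eng * (1 + epsilon_eng)
sigma_true = 379 * (1 + 0.235) = 468.065 MPa
epsilon_true = ln(1 + epsilon_eng)
epsilon_true = ln(1 + 0.235) = 0.211071
sigma_true * epsilon_true = 468.065 * 0.211071 = 98.79 MPa


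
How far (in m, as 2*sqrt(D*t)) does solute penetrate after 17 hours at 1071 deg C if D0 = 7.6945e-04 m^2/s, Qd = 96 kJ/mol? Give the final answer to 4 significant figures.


Step 1: D = D0 * exp(-Qd/(R*T))
T = 1344.15 K
D = 7.6945e-04 * exp(-96e3 / (8.314 * 1344.15)) = 1.43026e-07 m^2/s
Step 2: L = 2*sqrt(D*t)
t = 17 h = 61200 s
L = 2*sqrt(1.43026e-07 * 61200) = 0.1871 m


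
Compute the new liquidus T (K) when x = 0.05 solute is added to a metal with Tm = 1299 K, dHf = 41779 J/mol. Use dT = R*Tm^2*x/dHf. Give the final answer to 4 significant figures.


dT = R*Tm^2*x / dHf
dT = 8.314 * 1299^2 * 0.05 / 41779
dT = 16.7896 K
T_new = 1299 - 16.7896 = 1282 K


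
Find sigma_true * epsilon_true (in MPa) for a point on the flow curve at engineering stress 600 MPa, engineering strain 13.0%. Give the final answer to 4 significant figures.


sigma_true = sigma_eng * (1 + epsilon_eng)
sigma_true = 600 * (1 + 0.13) = 678 MPa
epsilon_true = ln(1 + epsilon_eng)
epsilon_true = ln(1 + 0.13) = 0.122218
sigma_true * epsilon_true = 678 * 0.122218 = 82.86 MPa


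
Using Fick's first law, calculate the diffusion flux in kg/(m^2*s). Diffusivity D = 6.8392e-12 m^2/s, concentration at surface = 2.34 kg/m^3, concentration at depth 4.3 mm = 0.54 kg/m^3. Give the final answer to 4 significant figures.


J = -D * (dC/dx) = D * (C1 - C2) / dx
J = 6.8392e-12 * (2.34 - 0.54) / 4.3e-03
J = 2.863e-09 kg/(m^2*s)


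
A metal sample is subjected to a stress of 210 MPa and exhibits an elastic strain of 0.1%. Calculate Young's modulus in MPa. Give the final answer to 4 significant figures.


E = sigma / epsilon
epsilon = 0.1% = 1e-03
E = 210 / 1e-03
E = 210000 MPa


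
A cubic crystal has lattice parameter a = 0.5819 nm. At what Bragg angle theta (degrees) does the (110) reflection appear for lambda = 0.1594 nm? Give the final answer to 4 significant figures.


d = a / sqrt(h^2+k^2+l^2)
d = 0.5819 / sqrt(2) = 0.411465 nm
lambda = 2*d*sin(theta)  =>  sin(theta) = lambda / (2*d)
sin(theta) = 0.1594 / (2 * 0.411465) = 0.193698
theta = 11.17 deg


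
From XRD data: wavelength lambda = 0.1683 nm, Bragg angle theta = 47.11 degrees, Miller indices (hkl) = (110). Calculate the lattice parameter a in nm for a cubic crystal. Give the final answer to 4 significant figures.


d = lambda / (2*sin(theta))
d = 0.1683 / (2*sin(47.11 deg))
d = 0.114855 nm
a = d * sqrt(h^2+k^2+l^2) = 0.114855 * sqrt(2)
a = 0.1624 nm


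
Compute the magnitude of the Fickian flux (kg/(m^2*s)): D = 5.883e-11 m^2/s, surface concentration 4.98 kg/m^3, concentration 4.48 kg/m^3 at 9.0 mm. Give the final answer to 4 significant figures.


J = -D * (dC/dx) = D * (C1 - C2) / dx
J = 5.883e-11 * (4.98 - 4.48) / 9e-03
J = 3.268e-09 kg/(m^2*s)


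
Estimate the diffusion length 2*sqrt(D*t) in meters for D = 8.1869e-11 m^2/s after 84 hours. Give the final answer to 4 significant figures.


t = 84 hr = 302400 s
Diffusion length = 2*sqrt(D*t)
= 2*sqrt(8.1869e-11 * 302400)
= 9.951e-03 m


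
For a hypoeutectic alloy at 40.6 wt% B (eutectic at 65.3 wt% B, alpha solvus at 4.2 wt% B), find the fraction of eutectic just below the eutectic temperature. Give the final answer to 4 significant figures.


f_primary = (C_e - C0) / (C_e - C_alpha_max)
f_primary = (65.3 - 40.6) / (65.3 - 4.2)
f_primary = 0.404255
f_eutectic = 1 - 0.404255 = 0.5957


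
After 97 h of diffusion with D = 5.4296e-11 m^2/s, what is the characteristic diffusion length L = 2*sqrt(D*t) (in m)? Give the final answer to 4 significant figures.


t = 97 hr = 349200 s
Diffusion length = 2*sqrt(D*t)
= 2*sqrt(5.4296e-11 * 349200)
= 8.709e-03 m


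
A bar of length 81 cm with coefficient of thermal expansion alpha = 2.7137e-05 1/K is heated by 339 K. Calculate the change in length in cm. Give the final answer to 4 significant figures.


dL = L0 * alpha * dT
dL = 81 * 2.7137e-05 * 339
dL = 0.7452 cm


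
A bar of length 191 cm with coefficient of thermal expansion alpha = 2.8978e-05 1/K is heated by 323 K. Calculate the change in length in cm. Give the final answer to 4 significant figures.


dL = L0 * alpha * dT
dL = 191 * 2.8978e-05 * 323
dL = 1.788 cm


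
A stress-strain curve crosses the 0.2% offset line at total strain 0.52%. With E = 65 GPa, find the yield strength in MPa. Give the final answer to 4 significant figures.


Offset strain = 0.002
Elastic strain at yield = total_strain - offset = 5.2e-03 - 0.002 = 3.2e-03
sigma_y = E * elastic_strain = 65000 * 3.2e-03
sigma_y = 208 MPa


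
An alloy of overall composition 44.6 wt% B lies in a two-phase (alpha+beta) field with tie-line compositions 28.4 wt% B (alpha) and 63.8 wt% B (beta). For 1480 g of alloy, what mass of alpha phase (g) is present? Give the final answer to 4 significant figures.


f_alpha = (C_beta - C0) / (C_beta - C_alpha)
f_alpha = (63.8 - 44.6) / (63.8 - 28.4) = 0.542373
m_alpha = f_alpha * m_total = 0.542373 * 1480 = 802.7 g


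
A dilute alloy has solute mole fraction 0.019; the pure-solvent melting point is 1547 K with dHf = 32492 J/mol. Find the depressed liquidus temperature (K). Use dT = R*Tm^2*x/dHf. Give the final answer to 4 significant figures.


dT = R*Tm^2*x / dHf
dT = 8.314 * 1547^2 * 0.019 / 32492
dT = 11.635 K
T_new = 1547 - 11.635 = 1535 K


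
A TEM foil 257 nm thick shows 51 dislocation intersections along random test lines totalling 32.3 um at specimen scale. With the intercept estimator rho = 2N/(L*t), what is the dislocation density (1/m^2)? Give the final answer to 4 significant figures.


rho = 2N / (L * t)
L = 32.3 um = 3.23e-05 m, t = 257 nm = 2.57e-07 m
rho = 2 * 51 / (3.23e-05 * 2.57e-07)
rho = 1.229e+13 1/m^2


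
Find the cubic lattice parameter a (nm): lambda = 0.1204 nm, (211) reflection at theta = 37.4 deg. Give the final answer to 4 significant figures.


d = lambda / (2*sin(theta))
d = 0.1204 / (2*sin(37.4 deg))
d = 0.0991149 nm
a = d * sqrt(h^2+k^2+l^2) = 0.0991149 * sqrt(6)
a = 0.2428 nm


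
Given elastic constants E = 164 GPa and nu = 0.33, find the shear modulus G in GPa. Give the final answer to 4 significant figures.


G = E / (2*(1+nu))
G = 164 / (2*(1+0.33))
G = 61.65 GPa


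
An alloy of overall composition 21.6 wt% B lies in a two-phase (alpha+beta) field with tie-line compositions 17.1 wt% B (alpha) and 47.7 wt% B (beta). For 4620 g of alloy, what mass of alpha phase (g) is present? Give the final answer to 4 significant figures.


f_alpha = (C_beta - C0) / (C_beta - C_alpha)
f_alpha = (47.7 - 21.6) / (47.7 - 17.1) = 0.852941
m_alpha = f_alpha * m_total = 0.852941 * 4620 = 3941 g


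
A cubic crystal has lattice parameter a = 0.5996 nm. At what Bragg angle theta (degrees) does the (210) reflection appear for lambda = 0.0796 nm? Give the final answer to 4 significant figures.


d = a / sqrt(h^2+k^2+l^2)
d = 0.5996 / sqrt(5) = 0.268149 nm
lambda = 2*d*sin(theta)  =>  sin(theta) = lambda / (2*d)
sin(theta) = 0.0796 / (2 * 0.268149) = 0.148425
theta = 8.536 deg


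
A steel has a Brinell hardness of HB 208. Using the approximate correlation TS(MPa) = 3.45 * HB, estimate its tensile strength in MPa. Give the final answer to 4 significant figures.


TS (MPa) = 3.45 * HB
TS = 3.45 * 208
TS = 717.6 MPa


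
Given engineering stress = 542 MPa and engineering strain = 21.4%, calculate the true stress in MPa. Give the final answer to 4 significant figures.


sigma_true = sigma_eng * (1 + epsilon_eng)
sigma_true = 542 * (1 + 0.214)
sigma_true = 658 MPa


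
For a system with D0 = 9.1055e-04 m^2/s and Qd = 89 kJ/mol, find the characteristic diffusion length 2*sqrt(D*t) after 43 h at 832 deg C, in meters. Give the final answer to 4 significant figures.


Step 1: D = D0 * exp(-Qd/(R*T))
T = 1105.15 K
D = 9.1055e-04 * exp(-89e3 / (8.314 * 1105.15)) = 5.65704e-08 m^2/s
Step 2: L = 2*sqrt(D*t)
t = 43 h = 154800 s
L = 2*sqrt(5.65704e-08 * 154800) = 0.1872 m


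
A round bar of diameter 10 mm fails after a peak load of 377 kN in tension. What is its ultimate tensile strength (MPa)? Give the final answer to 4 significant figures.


A0 = pi*(d/2)^2 = pi*(10/2)^2 = 78.5398 mm^2
UTS = F_max / A0 = 377*1000 / 78.5398
UTS = 4800 MPa


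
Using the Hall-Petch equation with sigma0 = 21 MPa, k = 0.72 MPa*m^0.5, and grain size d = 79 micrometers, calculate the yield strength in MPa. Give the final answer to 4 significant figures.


sigma_y = sigma0 + k / sqrt(d)
d = 79 um = 7.9e-05 m
sigma_y = 21 + 0.72 / sqrt(7.9e-05)
sigma_y = 102 MPa


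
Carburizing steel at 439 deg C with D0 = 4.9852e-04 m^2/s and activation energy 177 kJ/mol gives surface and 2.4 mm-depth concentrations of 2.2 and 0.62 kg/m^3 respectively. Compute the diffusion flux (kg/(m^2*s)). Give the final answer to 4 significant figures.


Step 1: D = D0 * exp(-Qd/(R*T))
T = 439 + 273.15 = 712.15 K
D = 4.9852e-04 * exp(-177e3 / (8.314 * 712.15)) = 5.18385e-17 m^2/s
Step 2: J = D * (C1 - C2) / dx
J = 5.18385e-17 * (2.2 - 0.62) / 2.4e-03
J = 3.413e-14 kg/(m^2*s)


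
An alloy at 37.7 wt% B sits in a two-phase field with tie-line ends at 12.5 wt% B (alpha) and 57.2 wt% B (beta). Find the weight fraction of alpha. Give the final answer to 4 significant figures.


f_alpha = (C_beta - C0) / (C_beta - C_alpha)
f_alpha = (57.2 - 37.7) / (57.2 - 12.5)
f_alpha = 0.4362


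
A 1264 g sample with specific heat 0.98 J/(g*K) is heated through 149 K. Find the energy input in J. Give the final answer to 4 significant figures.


Q = m * cp * dT
Q = 1264 * 0.98 * 149
Q = 184600 J


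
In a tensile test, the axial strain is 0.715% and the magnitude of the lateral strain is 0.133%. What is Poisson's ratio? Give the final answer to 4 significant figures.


nu = -epsilon_lat / epsilon_axial
Lateral strain is contraction (negative), so using magnitudes:
nu = 0.133 / 0.715
nu = 0.186


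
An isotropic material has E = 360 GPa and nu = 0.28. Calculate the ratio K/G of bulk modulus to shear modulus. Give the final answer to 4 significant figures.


G = E / (2*(1+nu))
G = 360 / (2*(1+0.28)) = 140.625 GPa
K = E / (3*(1-2*nu))
K = 360 / (3*(1-2*0.28)) = 272.727 GPa
K/G = 272.727 / 140.625 = 1.939


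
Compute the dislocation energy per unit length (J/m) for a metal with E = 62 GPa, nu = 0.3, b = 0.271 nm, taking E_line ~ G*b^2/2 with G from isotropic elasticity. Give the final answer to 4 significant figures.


Step 1: G = E / (2*(1+nu))
G = 62 / (2*(1+0.3)) = 23.8462 GPa = 2.38462e+10 Pa
Step 2: E_line = G*b^2/2
b = 0.271 nm = 2.71e-10 m
E_line = 0.5 * 2.38462e+10 * (2.71e-10)^2 = 8.756e-10 J/m


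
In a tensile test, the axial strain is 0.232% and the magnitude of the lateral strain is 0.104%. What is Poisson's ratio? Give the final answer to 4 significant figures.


nu = -epsilon_lat / epsilon_axial
Lateral strain is contraction (negative), so using magnitudes:
nu = 0.104 / 0.232
nu = 0.4483
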